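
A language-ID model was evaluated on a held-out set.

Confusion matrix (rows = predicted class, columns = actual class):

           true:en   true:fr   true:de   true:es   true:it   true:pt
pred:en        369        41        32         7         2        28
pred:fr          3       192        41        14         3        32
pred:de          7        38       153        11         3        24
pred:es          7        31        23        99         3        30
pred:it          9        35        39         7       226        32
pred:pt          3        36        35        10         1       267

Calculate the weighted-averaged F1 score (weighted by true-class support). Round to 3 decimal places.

0.680

Per-class F1 score (2·TP/(2·TP+FP+FN)):
  en: TP=369, FP=41+32+7+2+28=110, FN=3+7+7+9+3=29 → 738/877 = 0.8415
  fr: TP=192, FP=3+41+14+3+32=93, FN=41+38+31+35+36=181 → 384/658 = 0.5836
  de: TP=153, FP=7+38+11+3+24=83, FN=32+41+23+39+35=170 → 306/559 = 0.5474
  es: TP=99, FP=7+31+23+3+30=94, FN=7+14+11+7+10=49 → 198/341 = 0.5806
  it: TP=226, FP=9+35+39+7+32=122, FN=2+3+3+3+1=12 → 452/586 = 0.7713
  pt: TP=267, FP=3+36+35+10+1=85, FN=28+32+24+30+32=146 → 534/765 = 0.6980
Weighted-F1 score = Σ (supportᵢ/N)·F1 scoreᵢ with N=1893: (398/1893)·0.8415 + (373/1893)·0.5836 + (323/1893)·0.5474 + (148/1893)·0.5806 + (238/1893)·0.7713 + (413/1893)·0.6980 = 0.680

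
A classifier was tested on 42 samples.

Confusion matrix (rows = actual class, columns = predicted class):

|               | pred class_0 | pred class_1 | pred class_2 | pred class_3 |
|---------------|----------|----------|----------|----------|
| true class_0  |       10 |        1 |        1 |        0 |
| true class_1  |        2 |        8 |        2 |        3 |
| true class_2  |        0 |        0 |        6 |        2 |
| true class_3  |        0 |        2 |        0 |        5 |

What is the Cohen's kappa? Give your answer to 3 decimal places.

Observed agreement pₒ = trace/N = 29/42 = 0.6905
Expected agreement pₑ = Σ (rowᵢ·colᵢ)/N² = (12·12 + 15·11 + 8·9 + 7·10)/42² = 0.2557
κ = (pₒ − pₑ)/(1 − pₑ) = (0.6905 − 0.2557)/(1 − 0.2557) = 0.584

0.584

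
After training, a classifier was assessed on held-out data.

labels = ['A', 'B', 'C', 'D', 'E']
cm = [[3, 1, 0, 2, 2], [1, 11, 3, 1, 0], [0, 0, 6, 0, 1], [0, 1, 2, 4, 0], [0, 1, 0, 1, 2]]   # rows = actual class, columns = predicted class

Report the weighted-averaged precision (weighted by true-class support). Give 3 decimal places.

0.655

Per-class precision (TP/(TP+FP)):
  A: TP=3, FP=1+0+0+0=1 → 3/4 = 0.7500
  B: TP=11, FP=1+0+1+1=3 → 11/14 = 0.7857
  C: TP=6, FP=0+3+2+0=5 → 6/11 = 0.5455
  D: TP=4, FP=2+1+0+1=4 → 4/8 = 0.5000
  E: TP=2, FP=2+0+1+0=3 → 2/5 = 0.4000
Weighted-precision = Σ (supportᵢ/N)·precisionᵢ with N=42: (8/42)·0.7500 + (16/42)·0.7857 + (7/42)·0.5455 + (7/42)·0.5000 + (4/42)·0.4000 = 0.655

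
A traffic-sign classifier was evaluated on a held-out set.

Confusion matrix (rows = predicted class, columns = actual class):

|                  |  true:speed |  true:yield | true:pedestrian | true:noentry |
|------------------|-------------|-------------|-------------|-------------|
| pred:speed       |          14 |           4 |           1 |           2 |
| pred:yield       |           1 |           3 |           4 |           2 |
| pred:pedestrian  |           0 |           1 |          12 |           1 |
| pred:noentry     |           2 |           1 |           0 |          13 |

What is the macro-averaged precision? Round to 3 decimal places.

0.659

Per-class precision (TP/(TP+FP)):
  speed: TP=14, FP=4+1+2=7 → 14/21 = 0.6667
  yield: TP=3, FP=1+4+2=7 → 3/10 = 0.3000
  pedestrian: TP=12, FP=0+1+1=2 → 12/14 = 0.8571
  noentry: TP=13, FP=2+1+0=3 → 13/16 = 0.8125
Macro-precision = mean = (0.6667 + 0.3000 + 0.8571 + 0.8125) / 4 = 0.659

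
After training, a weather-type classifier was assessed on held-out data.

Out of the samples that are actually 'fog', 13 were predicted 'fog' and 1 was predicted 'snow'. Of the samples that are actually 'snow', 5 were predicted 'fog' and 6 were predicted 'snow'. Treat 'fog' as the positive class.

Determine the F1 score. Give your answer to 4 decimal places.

0.8125

Precision = TP/(TP+FP) = 13/18 = 0.7222
Recall = TP/(TP+FN) = 13/14 = 0.9286
F1 = 2·TP/(2·TP+FP+FN) = 26/32 = 0.8125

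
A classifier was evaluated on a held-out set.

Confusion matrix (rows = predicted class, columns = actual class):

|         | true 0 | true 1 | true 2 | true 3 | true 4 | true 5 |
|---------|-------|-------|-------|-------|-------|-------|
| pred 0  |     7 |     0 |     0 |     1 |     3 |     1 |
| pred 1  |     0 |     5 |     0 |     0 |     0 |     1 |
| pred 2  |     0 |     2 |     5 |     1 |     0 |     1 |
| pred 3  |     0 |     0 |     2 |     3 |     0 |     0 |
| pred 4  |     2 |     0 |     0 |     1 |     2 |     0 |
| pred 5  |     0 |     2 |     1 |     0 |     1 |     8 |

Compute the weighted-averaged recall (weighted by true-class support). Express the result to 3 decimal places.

Per-class recall (TP/(TP+FN)):
  0: TP=7, FN=0+0+0+2+0=2 → 7/9 = 0.7778
  1: TP=5, FN=0+2+0+0+2=4 → 5/9 = 0.5556
  2: TP=5, FN=0+0+2+0+1=3 → 5/8 = 0.6250
  3: TP=3, FN=1+0+1+1+0=3 → 3/6 = 0.5000
  4: TP=2, FN=3+0+0+0+1=4 → 2/6 = 0.3333
  5: TP=8, FN=1+1+1+0+0=3 → 8/11 = 0.7273
Weighted-recall = Σ (supportᵢ/N)·recallᵢ with N=49: (9/49)·0.7778 + (9/49)·0.5556 + (8/49)·0.6250 + (6/49)·0.5000 + (6/49)·0.3333 + (11/49)·0.7273 = 0.612

0.612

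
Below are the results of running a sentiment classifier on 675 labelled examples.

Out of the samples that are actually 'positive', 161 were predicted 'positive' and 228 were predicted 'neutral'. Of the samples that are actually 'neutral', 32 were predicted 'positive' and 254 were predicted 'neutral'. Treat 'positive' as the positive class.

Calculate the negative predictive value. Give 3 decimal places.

0.527

NPV = TN/(TN+FN) = 254/(254+228) = 0.527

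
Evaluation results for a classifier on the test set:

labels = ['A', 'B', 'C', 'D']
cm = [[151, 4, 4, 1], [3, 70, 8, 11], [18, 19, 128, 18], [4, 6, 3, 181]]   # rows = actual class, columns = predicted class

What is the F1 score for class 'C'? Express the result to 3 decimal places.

F1 score = 2·TP/(2·TP+FP+FN).
C: TP=128, FP=4+8+3=15, FN=18+19+18=55 → 256/326 = 0.7853

0.785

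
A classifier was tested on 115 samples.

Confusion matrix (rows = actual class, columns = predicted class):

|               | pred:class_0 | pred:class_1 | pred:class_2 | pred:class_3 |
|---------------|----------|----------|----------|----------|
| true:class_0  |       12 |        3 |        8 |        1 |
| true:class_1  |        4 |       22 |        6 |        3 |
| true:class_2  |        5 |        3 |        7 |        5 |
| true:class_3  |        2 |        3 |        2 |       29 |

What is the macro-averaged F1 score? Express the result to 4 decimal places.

0.5717

Per-class F1 score (2·TP/(2·TP+FP+FN)):
  class_0: TP=12, FP=4+5+2=11, FN=3+8+1=12 → 24/47 = 0.51064
  class_1: TP=22, FP=3+3+3=9, FN=4+6+3=13 → 44/66 = 0.66667
  class_2: TP=7, FP=8+6+2=16, FN=5+3+5=13 → 14/43 = 0.32558
  class_3: TP=29, FP=1+3+5=9, FN=2+3+2=7 → 58/74 = 0.78378
Macro-F1 score = mean = (0.51064 + 0.66667 + 0.32558 + 0.78378) / 4 = 0.5717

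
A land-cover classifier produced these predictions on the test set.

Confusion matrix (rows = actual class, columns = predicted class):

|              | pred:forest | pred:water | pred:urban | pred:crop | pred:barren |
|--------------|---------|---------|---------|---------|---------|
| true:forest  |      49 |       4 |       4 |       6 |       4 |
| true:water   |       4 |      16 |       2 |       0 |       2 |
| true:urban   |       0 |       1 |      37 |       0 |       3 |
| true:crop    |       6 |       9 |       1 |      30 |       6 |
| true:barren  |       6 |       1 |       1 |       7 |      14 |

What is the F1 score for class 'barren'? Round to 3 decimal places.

0.483

Take TP from the diagonal, FP from the rest of the 'barren' prediction marginal, FN from the rest of the 'barren' actual marginal.
F1 score = 2·TP/(2·TP+FP+FN).
barren: TP=14, FP=4+2+3+6=15, FN=6+1+1+7=15 → 28/58 = 0.4828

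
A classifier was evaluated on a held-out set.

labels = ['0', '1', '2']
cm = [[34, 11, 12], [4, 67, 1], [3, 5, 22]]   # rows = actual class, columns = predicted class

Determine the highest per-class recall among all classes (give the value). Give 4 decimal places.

Per-class recall (TP/(TP+FN)):
  0: TP=34, FN=11+12=23 → 34/57 = 0.59649
  1: TP=67, FN=4+1=5 → 67/72 = 0.93056
  2: TP=22, FN=3+5=8 → 22/30 = 0.73333
Highest is class '1' with recall = 0.9306.

0.9306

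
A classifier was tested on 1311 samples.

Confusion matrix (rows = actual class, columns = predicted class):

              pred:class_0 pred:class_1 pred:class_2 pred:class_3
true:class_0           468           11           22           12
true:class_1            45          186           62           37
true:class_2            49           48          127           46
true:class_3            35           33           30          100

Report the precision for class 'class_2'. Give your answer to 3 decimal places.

0.527

One-vs-rest for 'class_2': TP = diagonal; FP = other classes predicted 'class_2'; FN = 'class_2' predicted as other.
precision = TP/(TP+FP).
class_2: TP=127, FP=22+62+30=114 → 127/241 = 0.5270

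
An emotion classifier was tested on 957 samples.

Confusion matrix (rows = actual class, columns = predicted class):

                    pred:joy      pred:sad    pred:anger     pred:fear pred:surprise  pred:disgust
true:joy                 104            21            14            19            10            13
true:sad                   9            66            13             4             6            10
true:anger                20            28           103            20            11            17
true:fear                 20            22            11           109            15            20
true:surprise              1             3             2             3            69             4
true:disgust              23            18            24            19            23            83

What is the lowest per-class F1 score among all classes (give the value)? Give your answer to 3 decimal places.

0.493

Per-class F1 score (2·TP/(2·TP+FP+FN)):
  joy: TP=104, FP=9+20+20+1+23=73, FN=21+14+19+10+13=77 → 208/358 = 0.5810
  sad: TP=66, FP=21+28+22+3+18=92, FN=9+13+4+6+10=42 → 132/266 = 0.4962
  anger: TP=103, FP=14+13+11+2+24=64, FN=20+28+20+11+17=96 → 206/366 = 0.5628
  fear: TP=109, FP=19+4+20+3+19=65, FN=20+22+11+15+20=88 → 218/371 = 0.5876
  surprise: TP=69, FP=10+6+11+15+23=65, FN=1+3+2+3+4=13 → 138/216 = 0.6389
  disgust: TP=83, FP=13+10+17+20+4=64, FN=23+18+24+19+23=107 → 166/337 = 0.4926
Lowest is class 'disgust' with F1 score = 0.493.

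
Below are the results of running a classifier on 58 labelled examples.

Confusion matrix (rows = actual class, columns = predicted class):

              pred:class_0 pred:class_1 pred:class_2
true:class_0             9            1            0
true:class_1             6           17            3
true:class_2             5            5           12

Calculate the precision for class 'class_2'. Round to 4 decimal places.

precision = TP/(TP+FP).
class_2: TP=12, FP=0+3=3 → 12/15 = 0.80000

0.8000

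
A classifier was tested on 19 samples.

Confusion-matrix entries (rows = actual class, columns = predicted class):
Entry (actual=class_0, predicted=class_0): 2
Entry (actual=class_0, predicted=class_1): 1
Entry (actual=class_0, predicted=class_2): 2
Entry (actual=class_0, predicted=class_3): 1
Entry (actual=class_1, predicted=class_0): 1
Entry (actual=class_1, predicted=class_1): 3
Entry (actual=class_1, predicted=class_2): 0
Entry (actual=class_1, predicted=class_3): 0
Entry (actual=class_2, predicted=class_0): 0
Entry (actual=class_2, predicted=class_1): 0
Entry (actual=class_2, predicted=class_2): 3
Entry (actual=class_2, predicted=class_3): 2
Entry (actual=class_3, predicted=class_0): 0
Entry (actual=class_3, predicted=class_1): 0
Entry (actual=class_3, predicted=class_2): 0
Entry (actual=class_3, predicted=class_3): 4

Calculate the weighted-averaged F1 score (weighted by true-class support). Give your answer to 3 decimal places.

0.609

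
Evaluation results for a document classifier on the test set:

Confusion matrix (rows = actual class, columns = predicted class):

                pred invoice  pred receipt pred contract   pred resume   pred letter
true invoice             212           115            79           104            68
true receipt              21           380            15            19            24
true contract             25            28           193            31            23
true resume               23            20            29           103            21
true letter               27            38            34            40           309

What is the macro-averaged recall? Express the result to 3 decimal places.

Per-class recall (TP/(TP+FN)):
  invoice: TP=212, FN=115+79+104+68=366 → 212/578 = 0.3668
  receipt: TP=380, FN=21+15+19+24=79 → 380/459 = 0.8279
  contract: TP=193, FN=25+28+31+23=107 → 193/300 = 0.6433
  resume: TP=103, FN=23+20+29+21=93 → 103/196 = 0.5255
  letter: TP=309, FN=27+38+34+40=139 → 309/448 = 0.6897
Macro-recall = mean = (0.3668 + 0.8279 + 0.6433 + 0.5255 + 0.6897) / 5 = 0.611

0.611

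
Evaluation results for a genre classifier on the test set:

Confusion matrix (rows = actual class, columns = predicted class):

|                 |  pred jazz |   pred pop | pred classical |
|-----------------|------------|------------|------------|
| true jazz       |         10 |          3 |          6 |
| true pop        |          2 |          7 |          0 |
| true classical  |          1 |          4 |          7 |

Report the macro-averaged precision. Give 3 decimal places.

0.603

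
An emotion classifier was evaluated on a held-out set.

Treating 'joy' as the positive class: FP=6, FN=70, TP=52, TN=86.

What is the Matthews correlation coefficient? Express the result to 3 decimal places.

0.402

MCC = (TP·TN − FP·FN) / √((TP+FP)(TP+FN)(TN+FP)(TN+FN))
Numerator = 52·86 − 6·70 = 4052
Denominator = √(58·122·92·156) = √101554752 = 10077.4378
MCC = 4052 / 10077.4378 = 0.402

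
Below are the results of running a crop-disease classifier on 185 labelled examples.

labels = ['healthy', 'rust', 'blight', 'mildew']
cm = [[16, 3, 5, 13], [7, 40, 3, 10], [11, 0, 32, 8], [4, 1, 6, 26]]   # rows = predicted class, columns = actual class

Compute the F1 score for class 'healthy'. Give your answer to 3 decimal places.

0.427

Treat 'healthy' as positive and all other classes as negative.
F1 score = 2·TP/(2·TP+FP+FN).
healthy: TP=16, FP=3+5+13=21, FN=7+11+4=22 → 32/75 = 0.4267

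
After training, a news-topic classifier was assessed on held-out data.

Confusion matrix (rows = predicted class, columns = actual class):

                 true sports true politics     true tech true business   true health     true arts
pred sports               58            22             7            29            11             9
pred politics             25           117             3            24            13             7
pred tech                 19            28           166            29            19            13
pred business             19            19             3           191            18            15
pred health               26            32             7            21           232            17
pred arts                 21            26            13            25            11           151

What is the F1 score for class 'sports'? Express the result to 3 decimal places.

Take TP from the diagonal, FP from the rest of the 'sports' prediction marginal, FN from the rest of the 'sports' actual marginal.
F1 score = 2·TP/(2·TP+FP+FN).
sports: TP=58, FP=22+7+29+11+9=78, FN=25+19+19+26+21=110 → 116/304 = 0.3816

0.382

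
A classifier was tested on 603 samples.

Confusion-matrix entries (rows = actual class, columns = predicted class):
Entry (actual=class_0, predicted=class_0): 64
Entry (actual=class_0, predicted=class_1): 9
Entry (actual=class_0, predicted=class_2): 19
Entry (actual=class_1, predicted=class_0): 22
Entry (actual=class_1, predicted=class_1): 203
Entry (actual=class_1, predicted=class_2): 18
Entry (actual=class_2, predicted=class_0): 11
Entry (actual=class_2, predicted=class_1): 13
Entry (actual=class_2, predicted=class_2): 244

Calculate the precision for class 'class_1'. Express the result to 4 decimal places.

0.9022

Take TP from the diagonal, FP from the rest of the 'class_1' prediction marginal, FN from the rest of the 'class_1' actual marginal.
precision = TP/(TP+FP).
class_1: TP=203, FP=9+13=22 → 203/225 = 0.90222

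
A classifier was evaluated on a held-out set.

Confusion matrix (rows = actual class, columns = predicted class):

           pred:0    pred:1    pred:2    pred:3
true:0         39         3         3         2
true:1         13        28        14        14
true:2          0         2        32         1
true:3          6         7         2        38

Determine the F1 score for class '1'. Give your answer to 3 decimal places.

Treat '1' as positive and all other classes as negative.
F1 score = 2·TP/(2·TP+FP+FN).
1: TP=28, FP=3+2+7=12, FN=13+14+14=41 → 56/109 = 0.5138

0.514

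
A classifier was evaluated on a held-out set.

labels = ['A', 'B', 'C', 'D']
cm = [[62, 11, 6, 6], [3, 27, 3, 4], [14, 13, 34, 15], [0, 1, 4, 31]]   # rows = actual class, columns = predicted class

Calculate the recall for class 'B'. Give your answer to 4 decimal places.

recall = TP/(TP+FN).
B: TP=27, FN=3+3+4=10 → 27/37 = 0.72973

0.7297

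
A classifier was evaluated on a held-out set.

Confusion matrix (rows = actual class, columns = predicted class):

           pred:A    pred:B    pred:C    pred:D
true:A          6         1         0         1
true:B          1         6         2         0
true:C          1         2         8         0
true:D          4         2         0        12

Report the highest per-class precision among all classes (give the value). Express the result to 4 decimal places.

0.9231

Per-class precision (TP/(TP+FP)):
  A: TP=6, FP=1+1+4=6 → 6/12 = 0.50000
  B: TP=6, FP=1+2+2=5 → 6/11 = 0.54545
  C: TP=8, FP=0+2+0=2 → 8/10 = 0.80000
  D: TP=12, FP=1+0+0=1 → 12/13 = 0.92308
Highest is class 'D' with precision = 0.9231.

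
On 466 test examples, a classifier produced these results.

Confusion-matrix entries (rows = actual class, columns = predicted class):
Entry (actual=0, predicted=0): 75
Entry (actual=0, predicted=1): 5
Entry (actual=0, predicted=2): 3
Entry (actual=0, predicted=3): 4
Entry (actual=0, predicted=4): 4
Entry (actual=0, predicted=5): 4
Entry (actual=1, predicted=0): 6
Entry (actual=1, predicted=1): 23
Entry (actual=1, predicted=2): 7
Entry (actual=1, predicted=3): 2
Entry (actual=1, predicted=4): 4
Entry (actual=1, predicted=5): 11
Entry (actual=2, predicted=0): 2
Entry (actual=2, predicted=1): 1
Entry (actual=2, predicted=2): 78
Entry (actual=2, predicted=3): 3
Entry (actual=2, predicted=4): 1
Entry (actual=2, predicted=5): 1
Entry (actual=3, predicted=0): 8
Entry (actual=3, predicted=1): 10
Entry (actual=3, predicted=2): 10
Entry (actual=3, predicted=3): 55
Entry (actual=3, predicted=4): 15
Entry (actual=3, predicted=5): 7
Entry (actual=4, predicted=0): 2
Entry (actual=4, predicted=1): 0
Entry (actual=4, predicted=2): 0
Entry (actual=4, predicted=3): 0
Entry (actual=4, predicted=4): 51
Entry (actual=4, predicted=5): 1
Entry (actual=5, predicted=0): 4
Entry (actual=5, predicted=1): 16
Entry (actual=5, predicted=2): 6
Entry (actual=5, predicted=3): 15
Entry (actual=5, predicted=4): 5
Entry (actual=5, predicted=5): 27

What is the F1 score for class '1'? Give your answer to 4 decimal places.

0.4259

Take TP from the diagonal, FP from the rest of the '1' prediction marginal, FN from the rest of the '1' actual marginal.
F1 score = 2·TP/(2·TP+FP+FN).
1: TP=23, FP=5+1+10+0+16=32, FN=6+7+2+4+11=30 → 46/108 = 0.42593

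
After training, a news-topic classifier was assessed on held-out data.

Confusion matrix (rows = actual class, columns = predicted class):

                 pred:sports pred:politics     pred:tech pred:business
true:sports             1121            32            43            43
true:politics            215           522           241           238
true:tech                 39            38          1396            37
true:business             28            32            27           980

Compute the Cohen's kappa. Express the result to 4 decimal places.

Observed agreement pₒ = trace/N = 4019/5032 = 0.79869
Expected agreement pₑ = Σ (rowᵢ·colᵢ)/N² = (1239·1403 + 1216·624 + 1510·1707 + 1067·1298)/5032² = 0.25511
κ = (pₒ − pₑ)/(1 − pₑ) = (0.79869 − 0.25511)/(1 − 0.25511) = 0.7297

0.7297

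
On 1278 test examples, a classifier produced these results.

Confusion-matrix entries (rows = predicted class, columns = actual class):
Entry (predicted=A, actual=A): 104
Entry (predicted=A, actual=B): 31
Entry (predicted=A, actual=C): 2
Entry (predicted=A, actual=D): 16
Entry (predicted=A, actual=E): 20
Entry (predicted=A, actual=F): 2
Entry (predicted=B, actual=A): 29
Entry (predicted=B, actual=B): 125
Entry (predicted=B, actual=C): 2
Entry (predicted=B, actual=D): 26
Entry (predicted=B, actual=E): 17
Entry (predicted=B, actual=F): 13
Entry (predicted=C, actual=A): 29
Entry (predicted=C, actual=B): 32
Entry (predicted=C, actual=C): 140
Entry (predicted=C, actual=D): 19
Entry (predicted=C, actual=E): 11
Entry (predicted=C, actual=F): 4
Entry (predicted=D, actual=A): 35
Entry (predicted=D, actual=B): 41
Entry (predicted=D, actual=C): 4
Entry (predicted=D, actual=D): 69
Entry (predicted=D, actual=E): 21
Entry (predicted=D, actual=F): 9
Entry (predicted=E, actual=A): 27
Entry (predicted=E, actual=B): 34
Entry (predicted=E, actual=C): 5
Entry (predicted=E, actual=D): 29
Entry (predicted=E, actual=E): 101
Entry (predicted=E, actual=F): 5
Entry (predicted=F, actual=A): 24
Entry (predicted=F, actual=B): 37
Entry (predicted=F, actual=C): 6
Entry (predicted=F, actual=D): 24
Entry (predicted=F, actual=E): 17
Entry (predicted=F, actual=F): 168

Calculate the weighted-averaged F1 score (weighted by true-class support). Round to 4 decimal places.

0.5400

Per-class F1 score (2·TP/(2·TP+FP+FN)):
  A: TP=104, FP=31+2+16+20+2=71, FN=29+29+35+27+24=144 → 208/423 = 0.49173
  B: TP=125, FP=29+2+26+17+13=87, FN=31+32+41+34+37=175 → 250/512 = 0.48828
  C: TP=140, FP=29+32+19+11+4=95, FN=2+2+4+5+6=19 → 280/394 = 0.71066
  D: TP=69, FP=35+41+4+21+9=110, FN=16+26+19+29+24=114 → 138/362 = 0.38122
  E: TP=101, FP=27+34+5+29+5=100, FN=20+17+11+21+17=86 → 202/388 = 0.52062
  F: TP=168, FP=24+37+6+24+17=108, FN=2+13+4+9+5=33 → 336/477 = 0.70440
Weighted-F1 score = Σ (supportᵢ/N)·F1 scoreᵢ with N=1278: (248/1278)·0.49173 + (300/1278)·0.48828 + (159/1278)·0.71066 + (183/1278)·0.38122 + (187/1278)·0.52062 + (201/1278)·0.70440 = 0.5400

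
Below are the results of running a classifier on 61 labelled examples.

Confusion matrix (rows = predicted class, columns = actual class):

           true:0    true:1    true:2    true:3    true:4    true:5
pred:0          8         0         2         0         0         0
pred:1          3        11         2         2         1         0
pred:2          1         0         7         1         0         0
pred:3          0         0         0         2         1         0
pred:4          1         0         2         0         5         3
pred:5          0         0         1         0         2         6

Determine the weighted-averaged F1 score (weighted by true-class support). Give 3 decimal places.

Per-class F1 score (2·TP/(2·TP+FP+FN)):
  0: TP=8, FP=0+2+0+0+0=2, FN=3+1+0+1+0=5 → 16/23 = 0.6957
  1: TP=11, FP=3+2+2+1+0=8, FN=0+0+0+0+0=0 → 22/30 = 0.7333
  2: TP=7, FP=1+0+1+0+0=2, FN=2+2+0+2+1=7 → 14/23 = 0.6087
  3: TP=2, FP=0+0+0+1+0=1, FN=0+2+1+0+0=3 → 4/8 = 0.5000
  4: TP=5, FP=1+0+2+0+3=6, FN=0+1+0+1+2=4 → 10/20 = 0.5000
  5: TP=6, FP=0+0+1+0+2=3, FN=0+0+0+0+3=3 → 12/18 = 0.6667
Weighted-F1 score = Σ (supportᵢ/N)·F1 scoreᵢ with N=61: (13/61)·0.6957 + (11/61)·0.7333 + (14/61)·0.6087 + (5/61)·0.5000 + (9/61)·0.5000 + (9/61)·0.6667 = 0.633

0.633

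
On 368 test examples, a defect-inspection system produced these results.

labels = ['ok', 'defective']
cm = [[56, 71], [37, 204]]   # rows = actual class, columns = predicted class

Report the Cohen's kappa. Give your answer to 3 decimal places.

0.307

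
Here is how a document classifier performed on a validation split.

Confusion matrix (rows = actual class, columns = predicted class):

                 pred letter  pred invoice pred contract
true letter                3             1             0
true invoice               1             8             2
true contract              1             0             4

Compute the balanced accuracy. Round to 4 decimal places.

Balanced accuracy = mean of per-class recall.
  letter: recall = 3/4 = 0.75000
  invoice: recall = 8/11 = 0.72727
  contract: recall = 4/5 = 0.80000
Mean = (0.75000 + 0.72727 + 0.80000) / 3 = 0.7591

0.7591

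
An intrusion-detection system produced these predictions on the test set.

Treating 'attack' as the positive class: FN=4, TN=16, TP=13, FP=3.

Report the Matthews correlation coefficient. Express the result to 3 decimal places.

MCC = (TP·TN − FP·FN) / √((TP+FP)(TP+FN)(TN+FP)(TN+FN))
Numerator = 13·16 − 3·4 = 196
Denominator = √(16·17·19·20) = √103360 = 321.4965
MCC = 196 / 321.4965 = 0.610

0.610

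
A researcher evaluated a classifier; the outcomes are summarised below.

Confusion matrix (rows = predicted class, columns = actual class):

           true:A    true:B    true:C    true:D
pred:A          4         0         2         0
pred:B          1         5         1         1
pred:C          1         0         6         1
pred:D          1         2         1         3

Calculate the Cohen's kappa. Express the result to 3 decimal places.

Observed agreement pₒ = trace/N = 18/29 = 0.6207
Expected agreement pₑ = Σ (rowᵢ·colᵢ)/N² = (7·6 + 7·8 + 10·8 + 5·7)/29² = 0.2533
κ = (pₒ − pₑ)/(1 − pₑ) = (0.6207 − 0.2533)/(1 − 0.2533) = 0.492

0.492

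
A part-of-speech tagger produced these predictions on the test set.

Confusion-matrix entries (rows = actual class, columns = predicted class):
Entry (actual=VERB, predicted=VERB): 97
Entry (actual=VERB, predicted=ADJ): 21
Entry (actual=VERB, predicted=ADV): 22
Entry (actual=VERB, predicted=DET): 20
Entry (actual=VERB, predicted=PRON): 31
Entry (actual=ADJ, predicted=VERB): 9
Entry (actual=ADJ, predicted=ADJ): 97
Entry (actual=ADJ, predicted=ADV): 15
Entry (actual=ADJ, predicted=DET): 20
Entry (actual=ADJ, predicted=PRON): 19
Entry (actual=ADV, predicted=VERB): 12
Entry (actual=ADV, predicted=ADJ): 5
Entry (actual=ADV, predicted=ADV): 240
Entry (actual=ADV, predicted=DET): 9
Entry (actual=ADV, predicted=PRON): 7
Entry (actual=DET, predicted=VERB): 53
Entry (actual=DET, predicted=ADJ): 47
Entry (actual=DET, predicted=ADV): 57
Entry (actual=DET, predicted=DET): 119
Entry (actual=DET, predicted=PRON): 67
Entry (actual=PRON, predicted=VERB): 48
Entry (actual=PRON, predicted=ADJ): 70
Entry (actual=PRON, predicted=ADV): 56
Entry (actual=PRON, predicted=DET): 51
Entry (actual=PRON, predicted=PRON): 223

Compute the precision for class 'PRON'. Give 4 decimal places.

One-vs-rest for 'PRON': TP = diagonal; FP = other classes predicted 'PRON'; FN = 'PRON' predicted as other.
precision = TP/(TP+FP).
PRON: TP=223, FP=31+19+7+67=124 → 223/347 = 0.64265

0.6427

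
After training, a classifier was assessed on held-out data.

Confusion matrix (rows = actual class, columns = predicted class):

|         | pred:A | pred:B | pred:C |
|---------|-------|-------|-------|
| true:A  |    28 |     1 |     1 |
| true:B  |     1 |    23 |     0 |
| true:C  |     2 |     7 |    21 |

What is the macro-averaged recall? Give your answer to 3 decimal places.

0.864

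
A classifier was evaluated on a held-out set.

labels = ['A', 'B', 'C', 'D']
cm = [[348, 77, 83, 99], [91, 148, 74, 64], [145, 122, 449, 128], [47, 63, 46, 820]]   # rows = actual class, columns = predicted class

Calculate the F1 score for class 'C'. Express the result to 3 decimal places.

One-vs-rest for 'C': TP = diagonal; FP = other classes predicted 'C'; FN = 'C' predicted as other.
F1 score = 2·TP/(2·TP+FP+FN).
C: TP=449, FP=83+74+46=203, FN=145+122+128=395 → 898/1496 = 0.6003

0.600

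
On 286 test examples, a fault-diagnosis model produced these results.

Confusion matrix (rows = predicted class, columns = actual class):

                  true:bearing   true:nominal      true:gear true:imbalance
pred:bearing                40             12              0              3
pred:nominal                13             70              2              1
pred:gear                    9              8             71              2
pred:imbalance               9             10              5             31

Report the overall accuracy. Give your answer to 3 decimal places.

Accuracy = trace / total = (40+70+71+31=212) / 286 = 212/286 = 0.741

0.741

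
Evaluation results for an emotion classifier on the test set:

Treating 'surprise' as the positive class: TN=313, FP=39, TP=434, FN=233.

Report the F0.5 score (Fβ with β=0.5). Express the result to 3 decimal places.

0.848

Fβ = (1+β²)·TP / ((1+β²)·TP + β²·FN + FP), with β²=1/4
= 1.25·434 / (1.25·434 + 0.25·233 + 39) = 0.848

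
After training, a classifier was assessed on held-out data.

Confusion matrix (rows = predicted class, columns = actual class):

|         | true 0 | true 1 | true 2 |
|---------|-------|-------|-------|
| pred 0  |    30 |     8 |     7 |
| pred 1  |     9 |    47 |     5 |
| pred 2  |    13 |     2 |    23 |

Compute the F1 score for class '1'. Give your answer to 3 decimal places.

0.797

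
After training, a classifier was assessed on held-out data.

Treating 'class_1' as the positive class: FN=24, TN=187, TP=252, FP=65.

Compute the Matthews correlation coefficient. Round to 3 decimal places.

0.668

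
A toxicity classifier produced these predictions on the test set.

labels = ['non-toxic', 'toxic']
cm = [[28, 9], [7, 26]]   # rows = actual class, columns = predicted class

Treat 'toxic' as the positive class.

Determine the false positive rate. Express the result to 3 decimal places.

0.243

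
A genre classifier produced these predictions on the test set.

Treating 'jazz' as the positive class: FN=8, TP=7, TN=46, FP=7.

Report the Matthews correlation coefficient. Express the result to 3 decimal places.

0.343

MCC = (TP·TN − FP·FN) / √((TP+FP)(TP+FN)(TN+FP)(TN+FN))
Numerator = 7·46 − 7·8 = 266
Denominator = √(14·15·53·54) = √601020 = 775.2548
MCC = 266 / 775.2548 = 0.343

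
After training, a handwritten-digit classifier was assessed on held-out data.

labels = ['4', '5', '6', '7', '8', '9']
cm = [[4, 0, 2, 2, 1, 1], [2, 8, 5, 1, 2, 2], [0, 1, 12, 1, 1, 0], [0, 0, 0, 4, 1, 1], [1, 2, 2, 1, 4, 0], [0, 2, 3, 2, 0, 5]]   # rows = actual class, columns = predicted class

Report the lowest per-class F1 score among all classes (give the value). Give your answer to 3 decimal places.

0.421

Per-class F1 score (2·TP/(2·TP+FP+FN)):
  4: TP=4, FP=2+0+0+1+0=3, FN=0+2+2+1+1=6 → 8/17 = 0.4706
  5: TP=8, FP=0+1+0+2+2=5, FN=2+5+1+2+2=12 → 16/33 = 0.4848
  6: TP=12, FP=2+5+0+2+3=12, FN=0+1+1+1+0=3 → 24/39 = 0.6154
  7: TP=4, FP=2+1+1+1+2=7, FN=0+0+0+1+1=2 → 8/17 = 0.4706
  8: TP=4, FP=1+2+1+1+0=5, FN=1+2+2+1+0=6 → 8/19 = 0.4211
  9: TP=5, FP=1+2+0+1+0=4, FN=0+2+3+2+0=7 → 10/21 = 0.4762
Lowest is class '8' with F1 score = 0.421.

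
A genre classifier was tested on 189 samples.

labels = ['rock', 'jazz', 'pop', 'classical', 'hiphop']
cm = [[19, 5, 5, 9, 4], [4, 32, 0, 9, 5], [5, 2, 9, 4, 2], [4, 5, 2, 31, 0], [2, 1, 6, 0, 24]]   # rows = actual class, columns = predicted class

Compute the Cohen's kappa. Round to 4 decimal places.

Observed agreement pₒ = trace/N = 115/189 = 0.60847
Expected agreement pₑ = Σ (rowᵢ·colᵢ)/N² = (42·34 + 50·45 + 22·22 + 42·53 + 33·35)/189² = 0.21116
κ = (pₒ − pₑ)/(1 − pₑ) = (0.60847 − 0.21116)/(1 − 0.21116) = 0.5037

0.5037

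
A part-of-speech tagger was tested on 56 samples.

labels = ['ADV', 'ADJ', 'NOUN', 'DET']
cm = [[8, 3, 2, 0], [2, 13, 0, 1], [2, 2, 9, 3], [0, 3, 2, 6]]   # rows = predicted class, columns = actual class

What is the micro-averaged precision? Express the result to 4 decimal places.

0.6429

Micro-averaging pools counts across classes: ΣTP=36, ΣFP=20, ΣFN=20.
Micro-precision = TP/(TP+FP) on pooled counts = 0.6429 (equals overall accuracy in single-label multiclass).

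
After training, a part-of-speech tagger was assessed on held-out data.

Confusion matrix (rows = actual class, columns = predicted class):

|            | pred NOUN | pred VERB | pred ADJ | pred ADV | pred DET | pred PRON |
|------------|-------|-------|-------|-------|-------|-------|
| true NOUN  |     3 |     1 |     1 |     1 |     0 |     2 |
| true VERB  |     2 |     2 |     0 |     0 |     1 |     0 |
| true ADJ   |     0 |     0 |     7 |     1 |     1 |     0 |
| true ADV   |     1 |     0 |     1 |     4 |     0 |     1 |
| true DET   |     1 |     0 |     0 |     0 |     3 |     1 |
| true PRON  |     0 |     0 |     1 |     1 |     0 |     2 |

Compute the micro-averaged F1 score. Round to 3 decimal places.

Micro-averaging pools counts across classes: ΣTP=21, ΣFP=17, ΣFN=17.
Micro-F1 score = 2·TP/(2·TP+FP+FN) on pooled counts = 0.553 (equals overall accuracy in single-label multiclass).

0.553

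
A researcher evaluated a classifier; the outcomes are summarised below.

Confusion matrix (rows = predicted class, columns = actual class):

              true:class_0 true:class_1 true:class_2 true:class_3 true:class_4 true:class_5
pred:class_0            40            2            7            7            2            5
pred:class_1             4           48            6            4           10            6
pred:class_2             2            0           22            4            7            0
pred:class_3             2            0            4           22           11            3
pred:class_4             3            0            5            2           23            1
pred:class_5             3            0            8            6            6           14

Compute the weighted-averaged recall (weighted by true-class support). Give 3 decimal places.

Per-class recall (TP/(TP+FN)):
  class_0: TP=40, FN=4+2+2+3+3=14 → 40/54 = 0.7407
  class_1: TP=48, FN=2+0+0+0+0=2 → 48/50 = 0.9600
  class_2: TP=22, FN=7+6+4+5+8=30 → 22/52 = 0.4231
  class_3: TP=22, FN=7+4+4+2+6=23 → 22/45 = 0.4889
  class_4: TP=23, FN=2+10+7+11+6=36 → 23/59 = 0.3898
  class_5: TP=14, FN=5+6+0+3+1=15 → 14/29 = 0.4828
Weighted-recall = Σ (supportᵢ/N)·recallᵢ with N=289: (54/289)·0.7407 + (50/289)·0.9600 + (52/289)·0.4231 + (45/289)·0.4889 + (59/289)·0.3898 + (29/289)·0.4828 = 0.585

0.585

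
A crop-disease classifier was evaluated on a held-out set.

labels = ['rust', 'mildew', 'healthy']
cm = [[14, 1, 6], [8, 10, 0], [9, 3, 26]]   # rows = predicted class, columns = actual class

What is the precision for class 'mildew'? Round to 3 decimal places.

0.556

Take TP from the diagonal, FP from the rest of the 'mildew' prediction marginal, FN from the rest of the 'mildew' actual marginal.
precision = TP/(TP+FP).
mildew: TP=10, FP=8+0=8 → 10/18 = 0.5556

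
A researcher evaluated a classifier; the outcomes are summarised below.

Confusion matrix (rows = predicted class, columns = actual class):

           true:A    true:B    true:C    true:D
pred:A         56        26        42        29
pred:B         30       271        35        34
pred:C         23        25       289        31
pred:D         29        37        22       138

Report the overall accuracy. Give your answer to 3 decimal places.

Accuracy = trace / total = (56+271+289+138=754) / 1117 = 754/1117 = 0.675

0.675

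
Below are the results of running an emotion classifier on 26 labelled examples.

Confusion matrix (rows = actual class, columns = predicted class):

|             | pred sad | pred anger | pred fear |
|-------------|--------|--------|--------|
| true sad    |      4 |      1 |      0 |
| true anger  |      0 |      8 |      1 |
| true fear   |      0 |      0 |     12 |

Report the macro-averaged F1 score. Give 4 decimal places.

0.9126

Per-class F1 score (2·TP/(2·TP+FP+FN)):
  sad: TP=4, FP=0+0=0, FN=1+0=1 → 8/9 = 0.88889
  anger: TP=8, FP=1+0=1, FN=0+1=1 → 16/18 = 0.88889
  fear: TP=12, FP=0+1=1, FN=0+0=0 → 24/25 = 0.96000
Macro-F1 score = mean = (0.88889 + 0.88889 + 0.96000) / 3 = 0.9126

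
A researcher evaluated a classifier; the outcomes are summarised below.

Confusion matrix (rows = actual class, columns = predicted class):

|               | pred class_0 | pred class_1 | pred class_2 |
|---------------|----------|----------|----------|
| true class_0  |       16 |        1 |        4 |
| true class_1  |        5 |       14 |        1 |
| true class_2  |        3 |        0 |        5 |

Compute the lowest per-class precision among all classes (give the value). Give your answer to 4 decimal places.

0.5000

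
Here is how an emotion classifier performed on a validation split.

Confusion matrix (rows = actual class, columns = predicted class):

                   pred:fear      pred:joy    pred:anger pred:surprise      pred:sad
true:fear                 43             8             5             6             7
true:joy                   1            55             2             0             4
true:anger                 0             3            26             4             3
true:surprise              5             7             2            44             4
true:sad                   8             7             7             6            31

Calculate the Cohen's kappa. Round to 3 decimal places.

0.611

Observed agreement pₒ = trace/N = 199/288 = 0.6910
Expected agreement pₑ = Σ (rowᵢ·colᵢ)/N² = (69·57 + 62·80 + 36·42 + 62·60 + 59·49)/288² = 0.2052
κ = (pₒ − pₑ)/(1 − pₑ) = (0.6910 − 0.2052)/(1 − 0.2052) = 0.611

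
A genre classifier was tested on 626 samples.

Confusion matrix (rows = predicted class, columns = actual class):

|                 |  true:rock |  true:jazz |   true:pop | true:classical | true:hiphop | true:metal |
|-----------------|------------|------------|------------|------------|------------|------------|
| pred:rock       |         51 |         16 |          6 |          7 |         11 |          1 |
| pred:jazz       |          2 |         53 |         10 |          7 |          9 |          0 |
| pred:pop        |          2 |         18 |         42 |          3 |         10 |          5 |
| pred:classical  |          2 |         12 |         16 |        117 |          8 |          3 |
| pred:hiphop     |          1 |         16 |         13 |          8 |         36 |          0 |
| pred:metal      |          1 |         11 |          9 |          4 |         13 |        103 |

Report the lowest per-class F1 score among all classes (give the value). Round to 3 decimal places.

0.447

Per-class F1 score (2·TP/(2·TP+FP+FN)):
  rock: TP=51, FP=16+6+7+11+1=41, FN=2+2+2+1+1=8 → 102/151 = 0.6755
  jazz: TP=53, FP=2+10+7+9+0=28, FN=16+18+12+16+11=73 → 106/207 = 0.5121
  pop: TP=42, FP=2+18+3+10+5=38, FN=6+10+16+13+9=54 → 84/176 = 0.4773
  classical: TP=117, FP=2+12+16+8+3=41, FN=7+7+3+8+4=29 → 234/304 = 0.7697
  hiphop: TP=36, FP=1+16+13+8+0=38, FN=11+9+10+8+13=51 → 72/161 = 0.4472
  metal: TP=103, FP=1+11+9+4+13=38, FN=1+0+5+3+0=9 → 206/253 = 0.8142
Lowest is class 'hiphop' with F1 score = 0.447.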